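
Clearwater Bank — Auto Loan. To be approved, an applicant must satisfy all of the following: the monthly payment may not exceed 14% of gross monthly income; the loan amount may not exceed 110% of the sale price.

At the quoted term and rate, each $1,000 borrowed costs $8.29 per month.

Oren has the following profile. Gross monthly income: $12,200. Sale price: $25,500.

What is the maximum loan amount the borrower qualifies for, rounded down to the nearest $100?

$28,000

Payment cap: 14% × $12,200 = $1,708/month.
At $8.29 per $1,000, that supports 1,708/8.29 × 1,000 ≈ $206,031 → $206,000.
LTV cap: 110% × $25,500 = $28,050 → $28,000.
Binding constraint: loan-to-value.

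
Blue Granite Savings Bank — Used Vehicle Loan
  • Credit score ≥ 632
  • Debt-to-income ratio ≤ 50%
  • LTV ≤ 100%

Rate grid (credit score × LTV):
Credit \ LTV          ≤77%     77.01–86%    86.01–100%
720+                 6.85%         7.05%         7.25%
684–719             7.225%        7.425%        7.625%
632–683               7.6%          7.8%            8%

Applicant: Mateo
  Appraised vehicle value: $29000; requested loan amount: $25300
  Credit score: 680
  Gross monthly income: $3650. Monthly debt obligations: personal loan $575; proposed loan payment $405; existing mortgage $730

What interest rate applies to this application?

8%

Credit score 680 ≥ 632; Total monthly debts = (575 + 405 + 730) = 1,710. DTI: 1,710 ÷ 3,650 = 46.8%, within the 50% cap
LTV = 25,300/29,000 = 87.2% ≤ 100%
Score 680 is in the 632–683 band; LTV 87.2% is in the 86.01–100% band → 8%.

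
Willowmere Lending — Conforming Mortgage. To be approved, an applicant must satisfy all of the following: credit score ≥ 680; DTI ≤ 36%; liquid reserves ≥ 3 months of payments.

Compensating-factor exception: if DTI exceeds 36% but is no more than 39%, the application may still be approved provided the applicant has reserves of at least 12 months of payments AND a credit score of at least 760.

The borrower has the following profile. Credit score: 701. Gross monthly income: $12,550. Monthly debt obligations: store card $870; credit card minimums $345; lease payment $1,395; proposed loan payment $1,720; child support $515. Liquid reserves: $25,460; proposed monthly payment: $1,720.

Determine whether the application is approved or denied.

Denied

Credit score 701 ≥ 680 (meets base)
Total debts = (870 + 345 + 1,395 + 1,720 + 515) = 4,845. DTI = 4,845/12,550 = 38.6% > 36% — standard DTI limit exceeded.
Reserves = 25,460/1,720 = 14.8 months ≥ 3
DTI 38.6% is within the 36%–39% exception band; checking compensating factors.
Reserves 14.8 ≥ 12 months; credit score 701 < 760.
Compensating-factor requirement not fully met.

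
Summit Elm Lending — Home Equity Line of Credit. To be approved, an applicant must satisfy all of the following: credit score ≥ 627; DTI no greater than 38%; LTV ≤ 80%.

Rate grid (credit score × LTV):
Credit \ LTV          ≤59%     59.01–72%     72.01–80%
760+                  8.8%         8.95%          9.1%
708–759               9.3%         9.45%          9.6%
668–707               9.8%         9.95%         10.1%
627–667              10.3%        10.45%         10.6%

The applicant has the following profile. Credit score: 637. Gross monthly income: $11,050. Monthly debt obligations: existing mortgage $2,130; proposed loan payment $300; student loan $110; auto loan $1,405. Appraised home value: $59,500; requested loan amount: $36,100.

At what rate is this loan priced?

Credit score 637 ≥ 627; Total monthly debts = (2,130 + 300 + 110 + 1,405) = 3,945. DTI: 3,945 ÷ 11,050 = 35.7%, within the 38% cap
Loan-to-value = 36,100/59,500 = 60.7% — pass (80% max)
Score 637 is in the 627–667 band; LTV 60.7% is in the 59.01–72% band → 10.45%.

10.45%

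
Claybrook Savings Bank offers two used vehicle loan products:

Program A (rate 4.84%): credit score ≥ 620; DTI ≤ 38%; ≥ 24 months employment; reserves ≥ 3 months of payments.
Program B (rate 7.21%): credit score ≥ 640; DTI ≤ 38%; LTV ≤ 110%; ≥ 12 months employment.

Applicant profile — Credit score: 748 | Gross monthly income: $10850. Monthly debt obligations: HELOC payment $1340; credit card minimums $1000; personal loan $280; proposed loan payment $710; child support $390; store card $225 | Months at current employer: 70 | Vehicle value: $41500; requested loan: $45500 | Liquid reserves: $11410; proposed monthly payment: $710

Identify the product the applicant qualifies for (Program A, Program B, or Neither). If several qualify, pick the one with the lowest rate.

Program A

Total debts = (1,340 + 1,000 + 280 + 710 + 390 + 225) = 3,945; DTI = 3,945/10,850 = 36.4%.
LTV = 45,500/41,500 = 109.6%.
Reserves = 11,410/710 = 16.1 months.
Program A: score 748 ≥ 620; DTI 36.4% ≤ 38%; employment 70 ≥ 24 mo; reserves 16.1 ≥ 3 mo → qualifies.
Program B: score 748 ≥ 640; DTI 36.4% ≤ 38%; LTV 109.6% ≤ 110%; employment 70 ≥ 12 mo → qualifies.
Qualifying: Program A, Program B. Lowest rate is 4.84% → Program A.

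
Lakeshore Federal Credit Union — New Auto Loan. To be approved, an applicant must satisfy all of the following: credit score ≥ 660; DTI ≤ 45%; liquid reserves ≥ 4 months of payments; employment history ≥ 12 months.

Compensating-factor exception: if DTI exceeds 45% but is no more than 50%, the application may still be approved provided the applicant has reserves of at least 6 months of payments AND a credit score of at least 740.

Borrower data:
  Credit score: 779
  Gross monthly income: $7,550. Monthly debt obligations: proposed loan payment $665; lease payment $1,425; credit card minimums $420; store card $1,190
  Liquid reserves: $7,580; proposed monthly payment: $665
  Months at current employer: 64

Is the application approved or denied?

Approved

Credit score 779 ≥ 660 (meets base)
Total debts = (665 + 1,425 + 420 + 1,190) = 3,700. DTI = 3,700/7,550 = 49% > 45% — standard DTI limit exceeded.
Reserves = 7,580/665 = 11.4 months ≥ 4
Employment 64 ≥ 12 months
DTI 49% is within the 45%–50% exception band; checking compensating factors.
Override check — reserves: 11.4 mo (ok); score: 779 (ok).
Both compensating conditions met → exception applies.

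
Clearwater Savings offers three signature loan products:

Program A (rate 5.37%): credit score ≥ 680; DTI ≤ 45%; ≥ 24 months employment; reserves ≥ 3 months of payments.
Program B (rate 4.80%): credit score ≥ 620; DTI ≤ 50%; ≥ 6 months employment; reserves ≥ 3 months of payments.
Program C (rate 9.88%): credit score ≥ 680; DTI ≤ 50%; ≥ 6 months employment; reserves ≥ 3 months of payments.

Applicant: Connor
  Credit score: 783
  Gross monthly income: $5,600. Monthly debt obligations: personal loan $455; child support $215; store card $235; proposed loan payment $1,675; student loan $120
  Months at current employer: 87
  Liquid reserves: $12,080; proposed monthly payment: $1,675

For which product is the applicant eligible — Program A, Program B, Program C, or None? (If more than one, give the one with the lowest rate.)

Program B

Total debts = (455 + 215 + 235 + 1,675 + 120) = 2,700; DTI = 2,700/5,600 = 48.2%.
Reserves = 12,080/1,675 = 7.2 months.
Program A: score 783 ≥ 680; DTI 48.2% > 45%; employment 87 ≥ 24 mo; reserves 7.2 ≥ 3 mo → does not qualify.
Program B: score 783 ≥ 620; DTI 48.2% ≤ 50%; employment 87 ≥ 6 mo; reserves 7.2 ≥ 3 mo → qualifies.
Program C: score 783 ≥ 680; DTI 48.2% ≤ 50%; employment 87 ≥ 6 mo; reserves 7.2 ≥ 3 mo → qualifies.
Qualifying: Program B, Program C. Lowest rate is 4.80% → Program B.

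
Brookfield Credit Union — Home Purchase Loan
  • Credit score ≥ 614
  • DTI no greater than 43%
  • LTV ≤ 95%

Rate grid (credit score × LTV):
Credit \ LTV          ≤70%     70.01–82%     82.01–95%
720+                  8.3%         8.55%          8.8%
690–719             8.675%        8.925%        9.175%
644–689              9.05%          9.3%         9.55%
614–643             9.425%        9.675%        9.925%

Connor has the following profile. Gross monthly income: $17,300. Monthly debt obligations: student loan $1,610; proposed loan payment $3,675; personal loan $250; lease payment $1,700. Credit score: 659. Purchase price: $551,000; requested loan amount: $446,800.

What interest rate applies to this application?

9.3%

Credit score 659 ≥ 614; Total monthly debts = (1,610 + 3,675 + 250 + 1,700) = 7,235. Debt-to-income = 7,235/17,300 = 41.8% — meets 43% limit
Loan-to-value = 446,800/551,000 = 81.1% — pass (95% max)
Row: 659 falls in 644–689. Column: 81.1% falls in 70.01–82%. Rate = 9.3%.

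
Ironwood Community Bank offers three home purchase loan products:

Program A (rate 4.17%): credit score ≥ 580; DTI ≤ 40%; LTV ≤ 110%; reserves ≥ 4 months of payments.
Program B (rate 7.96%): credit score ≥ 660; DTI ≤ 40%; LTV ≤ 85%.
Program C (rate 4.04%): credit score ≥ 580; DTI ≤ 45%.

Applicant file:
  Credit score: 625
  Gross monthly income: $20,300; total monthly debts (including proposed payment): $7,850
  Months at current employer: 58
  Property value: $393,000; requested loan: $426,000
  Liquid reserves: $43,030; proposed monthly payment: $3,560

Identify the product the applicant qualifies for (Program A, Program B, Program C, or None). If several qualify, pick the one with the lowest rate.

Program C

DTI = 7,850/20,300 = 38.7%.
LTV = 426,000/393,000 = 108.4%.
Reserves = 43,030/3,560 = 12.1 months.
Program A: score 625 ≥ 580; DTI 38.7% ≤ 40%; LTV 108.4% ≤ 110%; reserves 12.1 ≥ 4 mo → qualifies.
Program B: score 625 < 660; DTI 38.7% ≤ 40%; LTV 108.4% > 85% → does not qualify.
Program C: score 625 ≥ 580; DTI 38.7% ≤ 45% → qualifies.
Qualifying: Program A, Program C. Lowest rate is 4.04% → Program C.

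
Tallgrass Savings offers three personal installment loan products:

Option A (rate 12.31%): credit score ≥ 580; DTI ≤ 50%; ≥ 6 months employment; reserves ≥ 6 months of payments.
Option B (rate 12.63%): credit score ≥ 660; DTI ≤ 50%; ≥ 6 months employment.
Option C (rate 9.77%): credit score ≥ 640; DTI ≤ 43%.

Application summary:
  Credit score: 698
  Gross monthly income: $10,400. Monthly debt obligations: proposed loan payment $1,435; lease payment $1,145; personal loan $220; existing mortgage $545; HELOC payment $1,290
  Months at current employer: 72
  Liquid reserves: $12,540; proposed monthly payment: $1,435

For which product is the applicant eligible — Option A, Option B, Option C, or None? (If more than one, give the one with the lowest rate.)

Option A

Total debts = (1,435 + 1,145 + 220 + 545 + 1,290) = 4,635; DTI = 4,635/10,400 = 44.6%.
Reserves = 12,540/1,435 = 8.7 months.
Option A: score 698 ≥ 580; DTI 44.6% ≤ 50%; employment 72 ≥ 6 mo; reserves 8.7 ≥ 6 mo → qualifies.
Option B: score 698 ≥ 660; DTI 44.6% ≤ 50%; employment 72 ≥ 6 mo → qualifies.
Option C: score 698 ≥ 640; DTI 44.6% > 43% → does not qualify.
Qualifying: Option A, Option B. Lowest rate is 12.31% → Option A.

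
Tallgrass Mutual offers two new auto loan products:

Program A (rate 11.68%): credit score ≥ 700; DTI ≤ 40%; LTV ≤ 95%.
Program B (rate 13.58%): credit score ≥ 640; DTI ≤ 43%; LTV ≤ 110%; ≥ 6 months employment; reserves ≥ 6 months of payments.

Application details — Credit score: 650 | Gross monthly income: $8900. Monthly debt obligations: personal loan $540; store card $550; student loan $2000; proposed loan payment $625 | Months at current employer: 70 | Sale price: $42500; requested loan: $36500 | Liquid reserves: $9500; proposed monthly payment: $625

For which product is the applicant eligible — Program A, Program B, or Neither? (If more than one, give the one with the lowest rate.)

Program B

Total debts = (540 + 550 + 2,000 + 625) = 3,715; DTI = 3,715/8,900 = 41.7%.
LTV = 36,500/42,500 = 85.9%.
Reserves = 9,500/625 = 15.2 months.
Program A: score 650 < 700; DTI 41.7% > 40%; LTV 85.9% ≤ 95% → does not qualify.
Program B: score 650 ≥ 640; DTI 41.7% ≤ 43%; LTV 85.9% ≤ 110%; employment 70 ≥ 6 mo; reserves 15.2 ≥ 6 mo → qualifies.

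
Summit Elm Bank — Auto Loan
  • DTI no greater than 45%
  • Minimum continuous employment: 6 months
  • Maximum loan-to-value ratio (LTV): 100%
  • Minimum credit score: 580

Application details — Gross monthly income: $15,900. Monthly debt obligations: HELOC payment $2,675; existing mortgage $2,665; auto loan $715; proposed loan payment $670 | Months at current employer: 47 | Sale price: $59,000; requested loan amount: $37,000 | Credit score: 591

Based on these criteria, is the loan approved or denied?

Approved

Total monthly debts = (2,675 + 2,665 + 715 + 670) = 6,725. DTI = 6,725/15,900 = 42.3% ≤ 45%
Employment 47 ≥ 6 months
LTV = 37,000/59,000 = 62.7% ≤ 100%
Credit score 591 ≥ 580 (meets)
All criteria satisfied.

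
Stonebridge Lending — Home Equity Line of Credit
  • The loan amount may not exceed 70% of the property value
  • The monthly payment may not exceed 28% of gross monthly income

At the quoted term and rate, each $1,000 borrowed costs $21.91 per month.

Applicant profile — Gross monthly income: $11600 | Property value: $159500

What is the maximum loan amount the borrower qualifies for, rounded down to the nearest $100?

Payment cap: 28% × $11,600 = $3,248/month.
At $21.91 per $1,000, that supports 3,248/21.91 × 1,000 ≈ $148,242 → $148,200.
LTV cap: 70% × $159,500 = $111,650 → $111,600.
Binding constraint: loan-to-value.

$111,600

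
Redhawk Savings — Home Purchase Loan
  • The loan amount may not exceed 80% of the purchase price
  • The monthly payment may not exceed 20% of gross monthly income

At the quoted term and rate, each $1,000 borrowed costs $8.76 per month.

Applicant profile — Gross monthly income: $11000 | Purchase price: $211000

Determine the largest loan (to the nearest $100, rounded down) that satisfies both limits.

Payment cap: 20% × $11,000 = $2,200/month.
At $8.76 per $1,000, that supports 2,200/8.76 × 1,000 ≈ $251,141 → $251,100.
LTV cap: 80% × $211,000 = $168,800 → $168,800.
Binding constraint: loan-to-value.

$168,800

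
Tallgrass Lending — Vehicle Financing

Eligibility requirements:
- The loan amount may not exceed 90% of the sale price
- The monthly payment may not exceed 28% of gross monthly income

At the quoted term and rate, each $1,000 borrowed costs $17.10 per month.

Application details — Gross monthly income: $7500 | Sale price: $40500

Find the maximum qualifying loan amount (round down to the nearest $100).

$36,400

Payment cap: 28% × $7,500 = $2,100/month.
At $17.10 per $1,000, that supports 2,100/17.10 × 1,000 ≈ $122,807 → $122,800.
LTV cap: 90% × $40,500 = $36,450 → $36,400.
Binding constraint: loan-to-value.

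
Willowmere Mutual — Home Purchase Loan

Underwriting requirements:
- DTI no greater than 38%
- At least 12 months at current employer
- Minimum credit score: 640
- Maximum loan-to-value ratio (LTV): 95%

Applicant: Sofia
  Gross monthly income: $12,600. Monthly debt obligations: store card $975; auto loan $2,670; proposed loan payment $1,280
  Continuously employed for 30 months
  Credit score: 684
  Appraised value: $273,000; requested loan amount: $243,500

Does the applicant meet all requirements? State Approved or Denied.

Denied

Total monthly debts = (975 + 2,670 + 1,280) = 4,925. DTI = 4,925/12,600 = 39.1% > 38%
Employment 30 ≥ 12 months
Credit score 684 ≥ 640 (meets)
LTV = 243,500/273,000 = 89.2% ≤ 95%
Fails on DTI.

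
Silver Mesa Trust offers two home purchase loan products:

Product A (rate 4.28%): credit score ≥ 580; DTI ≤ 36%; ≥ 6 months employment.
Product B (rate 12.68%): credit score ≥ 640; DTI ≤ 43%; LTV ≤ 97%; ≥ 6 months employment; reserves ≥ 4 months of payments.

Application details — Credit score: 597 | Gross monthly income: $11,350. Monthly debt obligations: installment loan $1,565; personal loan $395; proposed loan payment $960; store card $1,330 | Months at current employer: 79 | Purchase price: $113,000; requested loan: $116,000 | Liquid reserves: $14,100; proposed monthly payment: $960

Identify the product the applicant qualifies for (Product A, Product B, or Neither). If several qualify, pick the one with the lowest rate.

Neither

Total debts = (1,565 + 395 + 960 + 1,330) = 4,250; DTI = 4,250/11,350 = 37.4%.
LTV = 116,000/113,000 = 102.7%.
Reserves = 14,100/960 = 14.7 months.
Product A: score 597 ≥ 580; DTI 37.4% > 36%; employment 79 ≥ 6 mo → does not qualify.
Product B: score 597 < 640; DTI 37.4% ≤ 43%; LTV 102.7% > 97%; employment 79 ≥ 6 mo; reserves 14.7 ≥ 4 mo → does not qualify.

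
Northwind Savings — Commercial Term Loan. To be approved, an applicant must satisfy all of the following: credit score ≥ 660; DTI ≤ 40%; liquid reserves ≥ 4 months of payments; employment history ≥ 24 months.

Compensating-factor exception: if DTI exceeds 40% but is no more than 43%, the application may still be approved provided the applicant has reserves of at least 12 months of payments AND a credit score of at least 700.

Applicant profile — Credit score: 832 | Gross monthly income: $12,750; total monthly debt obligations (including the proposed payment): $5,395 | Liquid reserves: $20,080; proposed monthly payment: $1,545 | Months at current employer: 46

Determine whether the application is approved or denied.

Credit score 832 ≥ 660 (meets base)
DTI = 5,395/12,750 = 42.3% > 40% — standard DTI limit exceeded.
Liquid reserves cover 20,080/1,545 = 13.0 months — ≥ 4 required
Employment 46 ≥ 24 months
DTI 42.3% is within the 40%–43% exception band; checking compensating factors.
Reserves 13.0 ≥ 12 months; credit score 832 ≥ 700.
Both compensating conditions met → exception applies.

Approved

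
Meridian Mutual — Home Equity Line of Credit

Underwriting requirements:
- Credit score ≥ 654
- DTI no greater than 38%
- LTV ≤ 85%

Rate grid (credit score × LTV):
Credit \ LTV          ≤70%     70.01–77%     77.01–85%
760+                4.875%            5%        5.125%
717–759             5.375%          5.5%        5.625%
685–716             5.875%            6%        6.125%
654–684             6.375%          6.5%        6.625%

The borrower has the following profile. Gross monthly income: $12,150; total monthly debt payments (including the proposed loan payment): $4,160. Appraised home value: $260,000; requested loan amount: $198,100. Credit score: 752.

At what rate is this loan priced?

Credit score 752 ≥ 654; DTI = 4,160/12,150 = 34.2% ≤ 38%
LTV = 198,100/260,000 = 76.2% ≤ 85%
Score 752 is in the 717–759 band; LTV 76.2% is in the 70.01–77% band → 5.5%.

5.5%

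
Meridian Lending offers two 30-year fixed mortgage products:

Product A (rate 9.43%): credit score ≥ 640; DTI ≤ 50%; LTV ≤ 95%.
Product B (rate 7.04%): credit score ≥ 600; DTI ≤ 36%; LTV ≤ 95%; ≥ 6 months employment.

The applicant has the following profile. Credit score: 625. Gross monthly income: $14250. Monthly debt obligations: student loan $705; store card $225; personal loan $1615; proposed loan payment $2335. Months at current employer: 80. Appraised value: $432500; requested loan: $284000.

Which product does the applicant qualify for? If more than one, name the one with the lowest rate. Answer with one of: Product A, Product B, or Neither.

Product B

Total debts = (705 + 225 + 1,615 + 2,335) = 4,880; DTI = 4,880/14,250 = 34.2%.
LTV = 284,000/432,500 = 65.7%.
Product A: score 625 < 640; DTI 34.2% ≤ 50%; LTV 65.7% ≤ 95% → does not qualify.
Product B: score 625 ≥ 600; DTI 34.2% ≤ 36%; LTV 65.7% ≤ 95%; employment 80 ≥ 6 mo → qualifies.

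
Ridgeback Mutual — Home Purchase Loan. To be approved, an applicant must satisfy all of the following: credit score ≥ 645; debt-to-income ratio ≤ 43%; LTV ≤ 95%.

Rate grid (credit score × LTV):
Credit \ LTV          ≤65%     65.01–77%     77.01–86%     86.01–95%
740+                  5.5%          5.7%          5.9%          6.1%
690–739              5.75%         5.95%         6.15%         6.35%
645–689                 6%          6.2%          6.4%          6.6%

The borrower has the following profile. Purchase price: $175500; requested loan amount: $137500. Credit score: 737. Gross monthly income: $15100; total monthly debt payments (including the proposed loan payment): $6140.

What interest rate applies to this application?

Credit score 737 ≥ 645; DTI: 6,140 ÷ 15,100 = 40.7%, within the 43% cap
LTV: 137,500 ÷ 175,500 = 78.3%, within 95% cap
Credit 737 → row 690–739; LTV 78.3% → column 77.01–86%. Grid cell → 6.15%.

6.15%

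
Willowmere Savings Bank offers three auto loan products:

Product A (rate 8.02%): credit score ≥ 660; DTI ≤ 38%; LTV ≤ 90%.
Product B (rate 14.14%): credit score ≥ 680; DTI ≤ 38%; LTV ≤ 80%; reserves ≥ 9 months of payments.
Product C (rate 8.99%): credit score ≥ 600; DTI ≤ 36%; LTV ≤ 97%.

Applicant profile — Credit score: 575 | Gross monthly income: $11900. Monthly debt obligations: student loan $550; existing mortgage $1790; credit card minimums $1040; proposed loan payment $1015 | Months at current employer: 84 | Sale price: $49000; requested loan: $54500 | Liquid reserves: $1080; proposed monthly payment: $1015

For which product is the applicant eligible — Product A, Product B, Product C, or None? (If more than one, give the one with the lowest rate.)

None

Total debts = (550 + 1,790 + 1,040 + 1,015) = 4,395; DTI = 4,395/11,900 = 36.9%.
LTV = 54,500/49,000 = 111.2%.
Reserves = 1,080/1,015 = 1.1 months.
Product A: score 575 < 660; DTI 36.9% ≤ 38%; LTV 111.2% > 90% → does not qualify.
Product B: score 575 < 680; DTI 36.9% ≤ 38%; LTV 111.2% > 80%; reserves 1.1 < 9 mo → does not qualify.
Product C: score 575 < 600; DTI 36.9% > 36%; LTV 111.2% > 97% → does not qualify.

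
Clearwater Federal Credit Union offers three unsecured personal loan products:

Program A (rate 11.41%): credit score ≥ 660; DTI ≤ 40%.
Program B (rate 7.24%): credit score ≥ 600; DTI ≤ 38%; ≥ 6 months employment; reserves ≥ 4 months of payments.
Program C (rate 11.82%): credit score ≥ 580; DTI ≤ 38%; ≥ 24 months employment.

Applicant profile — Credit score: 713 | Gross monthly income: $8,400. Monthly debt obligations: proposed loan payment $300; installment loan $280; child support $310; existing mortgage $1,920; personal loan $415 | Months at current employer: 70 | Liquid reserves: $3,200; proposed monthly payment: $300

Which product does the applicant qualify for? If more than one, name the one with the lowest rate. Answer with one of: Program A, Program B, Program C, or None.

Program A

Total debts = (300 + 280 + 310 + 1,920 + 415) = 3,225; DTI = 3,225/8,400 = 38.4%.
Reserves = 3,200/300 = 10.7 months.
Program A: score 713 ≥ 660; DTI 38.4% ≤ 40% → qualifies.
Program B: score 713 ≥ 600; DTI 38.4% > 38%; employment 70 ≥ 6 mo; reserves 10.7 ≥ 4 mo → does not qualify.
Program C: score 713 ≥ 580; DTI 38.4% > 38%; employment 70 ≥ 24 mo → does not qualify.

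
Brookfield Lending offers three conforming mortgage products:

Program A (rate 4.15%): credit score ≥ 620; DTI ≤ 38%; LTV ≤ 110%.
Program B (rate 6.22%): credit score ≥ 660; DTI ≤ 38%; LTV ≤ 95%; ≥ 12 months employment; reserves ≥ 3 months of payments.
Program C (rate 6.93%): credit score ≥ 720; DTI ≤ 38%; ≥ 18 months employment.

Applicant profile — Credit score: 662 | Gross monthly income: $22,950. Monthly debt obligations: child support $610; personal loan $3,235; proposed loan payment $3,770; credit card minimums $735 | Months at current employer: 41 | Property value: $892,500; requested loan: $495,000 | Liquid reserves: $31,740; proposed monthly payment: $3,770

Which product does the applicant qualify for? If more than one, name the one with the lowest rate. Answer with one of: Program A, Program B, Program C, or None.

Program A

Total debts = (610 + 3,235 + 3,770 + 735) = 8,350; DTI = 8,350/22,950 = 36.4%.
LTV = 495,000/892,500 = 55.5%.
Reserves = 31,740/3,770 = 8.4 months.
Program A: score 662 ≥ 620; DTI 36.4% ≤ 38%; LTV 55.5% ≤ 110% → qualifies.
Program B: score 662 ≥ 660; DTI 36.4% ≤ 38%; LTV 55.5% ≤ 95%; employment 41 ≥ 12 mo; reserves 8.4 ≥ 3 mo → qualifies.
Program C: score 662 < 720; DTI 36.4% ≤ 38%; employment 41 ≥ 18 mo → does not qualify.
Qualifying: Program A, Program B. Lowest rate is 4.15% → Program A.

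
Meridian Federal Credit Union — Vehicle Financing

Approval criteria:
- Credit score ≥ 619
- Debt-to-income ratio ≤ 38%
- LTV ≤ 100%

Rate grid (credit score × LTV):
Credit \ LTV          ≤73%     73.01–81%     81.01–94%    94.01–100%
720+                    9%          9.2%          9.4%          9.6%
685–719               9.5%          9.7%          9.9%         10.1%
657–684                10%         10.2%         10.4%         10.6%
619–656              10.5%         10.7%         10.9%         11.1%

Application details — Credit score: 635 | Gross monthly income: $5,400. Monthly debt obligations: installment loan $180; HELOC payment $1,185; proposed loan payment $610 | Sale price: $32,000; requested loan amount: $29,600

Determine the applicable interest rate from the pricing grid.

10.9%

Credit score 635 ≥ 619; Total monthly debts = (180 + 1,185 + 610) = 1,975. DTI: 1,975 ÷ 5,400 = 36.6%, within the 38% cap
Loan-to-value = 29,600/32,000 = 92.5% — pass (100% max)
Row: 635 falls in 619–656. Column: 92.5% falls in 81.01–94%. Rate = 10.9%.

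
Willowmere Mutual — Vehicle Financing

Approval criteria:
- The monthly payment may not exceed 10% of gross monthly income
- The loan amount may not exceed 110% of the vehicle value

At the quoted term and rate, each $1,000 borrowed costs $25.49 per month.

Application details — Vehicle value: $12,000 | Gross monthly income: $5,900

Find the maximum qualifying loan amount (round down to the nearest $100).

Payment cap: 10% × $5,900 = $590/month.
At $25.49 per $1,000, that supports 590/25.49 × 1,000 ≈ $23,146 → $23,100.
LTV cap: 110% × $12,000 = $13,200 → $13,200.
Binding constraint: loan-to-value.

$13,200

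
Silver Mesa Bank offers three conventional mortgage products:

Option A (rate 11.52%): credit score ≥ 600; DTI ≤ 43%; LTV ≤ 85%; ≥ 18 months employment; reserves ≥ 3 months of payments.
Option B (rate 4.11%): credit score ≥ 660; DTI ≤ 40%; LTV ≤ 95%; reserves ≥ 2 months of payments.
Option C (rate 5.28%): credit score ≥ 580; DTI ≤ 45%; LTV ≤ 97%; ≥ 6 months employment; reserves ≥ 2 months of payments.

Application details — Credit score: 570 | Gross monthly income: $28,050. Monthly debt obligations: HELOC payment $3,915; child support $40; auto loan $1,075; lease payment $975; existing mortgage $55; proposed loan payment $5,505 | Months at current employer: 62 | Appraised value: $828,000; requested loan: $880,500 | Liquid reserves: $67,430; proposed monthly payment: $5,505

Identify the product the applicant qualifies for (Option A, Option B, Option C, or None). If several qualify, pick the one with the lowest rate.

None

Total debts = (3,915 + 40 + 1,075 + 975 + 55 + 5,505) = 11,565; DTI = 11,565/28,050 = 41.2%.
LTV = 880,500/828,000 = 106.3%.
Reserves = 67,430/5,505 = 12.2 months.
Option A: score 570 < 600; DTI 41.2% ≤ 43%; LTV 106.3% > 85%; employment 62 ≥ 18 mo; reserves 12.2 ≥ 3 mo → does not qualify.
Option B: score 570 < 660; DTI 41.2% > 40%; LTV 106.3% > 95%; reserves 12.2 ≥ 2 mo → does not qualify.
Option C: score 570 < 580; DTI 41.2% ≤ 45%; LTV 106.3% > 97%; employment 62 ≥ 6 mo; reserves 12.2 ≥ 2 mo → does not qualify.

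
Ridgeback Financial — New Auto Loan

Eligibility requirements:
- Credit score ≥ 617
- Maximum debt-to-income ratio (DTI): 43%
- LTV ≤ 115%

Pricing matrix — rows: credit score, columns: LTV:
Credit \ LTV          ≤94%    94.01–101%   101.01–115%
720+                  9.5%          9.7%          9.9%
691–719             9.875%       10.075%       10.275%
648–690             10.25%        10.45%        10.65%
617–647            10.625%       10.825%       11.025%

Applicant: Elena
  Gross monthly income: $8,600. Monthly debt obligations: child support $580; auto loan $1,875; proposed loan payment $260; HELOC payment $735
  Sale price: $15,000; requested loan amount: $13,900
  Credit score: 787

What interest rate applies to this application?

9.5%

Credit score 787 ≥ 617; Total monthly debts = (580 + 1,875 + 260 + 735) = 3,450. DTI: 3,450 ÷ 8,600 = 40.1%, within the 43% cap
Loan-to-value = 13,900/15,000 = 92.7% — pass (115% max)
Row: 787 falls in 720+. Column: 92.7% falls in ≤94%. Rate = 9.5%.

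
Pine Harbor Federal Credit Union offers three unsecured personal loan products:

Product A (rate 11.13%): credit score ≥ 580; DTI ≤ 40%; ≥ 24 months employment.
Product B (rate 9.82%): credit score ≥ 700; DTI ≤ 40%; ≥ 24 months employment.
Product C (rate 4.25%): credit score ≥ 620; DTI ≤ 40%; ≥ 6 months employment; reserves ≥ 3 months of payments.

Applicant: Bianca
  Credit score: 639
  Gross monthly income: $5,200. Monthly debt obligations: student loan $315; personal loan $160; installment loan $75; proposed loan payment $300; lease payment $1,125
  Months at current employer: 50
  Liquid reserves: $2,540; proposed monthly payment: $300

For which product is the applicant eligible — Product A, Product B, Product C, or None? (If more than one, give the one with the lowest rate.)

Product C

Total debts = (315 + 160 + 75 + 300 + 1,125) = 1,975; DTI = 1,975/5,200 = 38%.
Reserves = 2,540/300 = 8.5 months.
Product A: score 639 ≥ 580; DTI 38% ≤ 40%; employment 50 ≥ 24 mo → qualifies.
Product B: score 639 < 700; DTI 38% ≤ 40%; employment 50 ≥ 24 mo → does not qualify.
Product C: score 639 ≥ 620; DTI 38% ≤ 40%; employment 50 ≥ 6 mo; reserves 8.5 ≥ 3 mo → qualifies.
Qualifying: Product A, Product C. Lowest rate is 4.25% → Product C.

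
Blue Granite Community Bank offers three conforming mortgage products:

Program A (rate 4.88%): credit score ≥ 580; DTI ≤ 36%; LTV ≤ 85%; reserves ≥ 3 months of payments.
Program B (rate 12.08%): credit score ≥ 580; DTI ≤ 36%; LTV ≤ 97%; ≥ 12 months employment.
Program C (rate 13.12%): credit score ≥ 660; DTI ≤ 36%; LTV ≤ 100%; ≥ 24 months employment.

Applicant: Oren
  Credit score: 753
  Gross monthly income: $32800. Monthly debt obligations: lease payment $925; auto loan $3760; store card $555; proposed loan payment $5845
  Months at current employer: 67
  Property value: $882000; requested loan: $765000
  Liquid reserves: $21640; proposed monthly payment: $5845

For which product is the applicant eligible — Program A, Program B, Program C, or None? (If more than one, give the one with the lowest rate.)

Total debts = (925 + 3,760 + 555 + 5,845) = 11,085; DTI = 11,085/32,800 = 33.8%.
LTV = 765,000/882,000 = 86.7%.
Reserves = 21,640/5,845 = 3.7 months.
Program A: score 753 ≥ 580; DTI 33.8% ≤ 36%; LTV 86.7% > 85%; reserves 3.7 ≥ 3 mo → does not qualify.
Program B: score 753 ≥ 580; DTI 33.8% ≤ 36%; LTV 86.7% ≤ 97%; employment 67 ≥ 12 mo → qualifies.
Program C: score 753 ≥ 660; DTI 33.8% ≤ 36%; LTV 86.7% ≤ 100%; employment 67 ≥ 24 mo → qualifies.
Qualifying: Program B, Program C. Lowest rate is 12.08% → Program B.

Program B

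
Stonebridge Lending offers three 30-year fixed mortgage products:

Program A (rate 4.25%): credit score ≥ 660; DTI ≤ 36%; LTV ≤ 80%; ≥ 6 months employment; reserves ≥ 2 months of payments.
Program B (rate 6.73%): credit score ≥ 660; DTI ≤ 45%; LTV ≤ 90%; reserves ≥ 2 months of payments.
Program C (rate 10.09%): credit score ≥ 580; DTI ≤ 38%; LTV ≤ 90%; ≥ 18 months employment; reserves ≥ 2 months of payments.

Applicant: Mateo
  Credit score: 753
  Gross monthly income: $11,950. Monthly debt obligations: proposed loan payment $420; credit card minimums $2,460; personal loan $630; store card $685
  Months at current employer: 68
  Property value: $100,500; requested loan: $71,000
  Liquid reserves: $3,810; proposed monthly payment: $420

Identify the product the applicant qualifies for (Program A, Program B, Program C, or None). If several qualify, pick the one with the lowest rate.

Program A

Total debts = (420 + 2,460 + 630 + 685) = 4,195; DTI = 4,195/11,950 = 35.1%.
LTV = 71,000/100,500 = 70.6%.
Reserves = 3,810/420 = 9.1 months.
Program A: score 753 ≥ 660; DTI 35.1% ≤ 36%; LTV 70.6% ≤ 80%; employment 68 ≥ 6 mo; reserves 9.1 ≥ 2 mo → qualifies.
Program B: score 753 ≥ 660; DTI 35.1% ≤ 45%; LTV 70.6% ≤ 90%; reserves 9.1 ≥ 2 mo → qualifies.
Program C: score 753 ≥ 580; DTI 35.1% ≤ 38%; LTV 70.6% ≤ 90%; employment 68 ≥ 18 mo; reserves 9.1 ≥ 2 mo → qualifies.
Qualifying: Program A, Program B, Program C. Lowest rate is 4.25% → Program A.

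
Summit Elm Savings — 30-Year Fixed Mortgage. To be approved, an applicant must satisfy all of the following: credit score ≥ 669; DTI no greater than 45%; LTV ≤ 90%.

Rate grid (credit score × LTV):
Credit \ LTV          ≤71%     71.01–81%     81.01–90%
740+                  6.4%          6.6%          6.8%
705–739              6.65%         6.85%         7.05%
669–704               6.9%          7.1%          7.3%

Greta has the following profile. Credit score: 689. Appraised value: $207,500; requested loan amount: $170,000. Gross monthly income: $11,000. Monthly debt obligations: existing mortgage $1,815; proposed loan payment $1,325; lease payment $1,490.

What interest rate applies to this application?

7.3%

Credit score 689 ≥ 669; Total monthly debts = (1,815 + 1,325 + 1,490) = 4,630. Debt-to-income = 4,630/11,000 = 42.1% — meets 45% limit
LTV = 170,000/207,500 = 81.9% ≤ 90%
Row: 689 falls in 669–704. Column: 81.9% falls in 81.01–90%. Rate = 7.3%.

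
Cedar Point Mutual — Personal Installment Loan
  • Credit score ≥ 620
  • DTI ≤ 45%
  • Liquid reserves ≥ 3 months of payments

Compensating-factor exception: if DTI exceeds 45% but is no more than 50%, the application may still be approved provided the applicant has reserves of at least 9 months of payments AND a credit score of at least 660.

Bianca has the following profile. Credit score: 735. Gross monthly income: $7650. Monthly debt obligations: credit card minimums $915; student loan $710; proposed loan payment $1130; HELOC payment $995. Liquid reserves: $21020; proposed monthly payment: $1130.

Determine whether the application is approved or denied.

Credit score 735 ≥ 620 (meets base)
Total debts = (915 + 710 + 1,130 + 995) = 3,750. DTI = 3,750/7,650 = 49% > 45% — standard DTI limit exceeded.
Liquid reserves cover 21,020/1,130 = 18.6 months — ≥ 3 required
49% falls in the override range (45%–50%), so the compensating-factor test applies.
Reserves 18.6 ≥ 9 months; credit score 735 ≥ 660.
Both override conditions satisfied; DTI exception granted.

Approved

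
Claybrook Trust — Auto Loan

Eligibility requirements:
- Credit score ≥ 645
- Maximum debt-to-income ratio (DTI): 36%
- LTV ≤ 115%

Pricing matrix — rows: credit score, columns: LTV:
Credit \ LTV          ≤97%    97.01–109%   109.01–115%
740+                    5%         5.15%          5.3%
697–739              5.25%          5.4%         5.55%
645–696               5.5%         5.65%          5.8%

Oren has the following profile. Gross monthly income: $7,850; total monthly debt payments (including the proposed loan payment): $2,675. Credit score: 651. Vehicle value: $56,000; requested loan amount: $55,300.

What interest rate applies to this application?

Credit score 651 ≥ 645; DTI: 2,675 ÷ 7,850 = 34.1%, within the 36% cap
Loan-to-value = 55,300/56,000 = 98.8% — pass (115% max)
Credit 651 → row 645–696; LTV 98.8% → column 97.01–109%. Grid cell → 5.65%.

5.65%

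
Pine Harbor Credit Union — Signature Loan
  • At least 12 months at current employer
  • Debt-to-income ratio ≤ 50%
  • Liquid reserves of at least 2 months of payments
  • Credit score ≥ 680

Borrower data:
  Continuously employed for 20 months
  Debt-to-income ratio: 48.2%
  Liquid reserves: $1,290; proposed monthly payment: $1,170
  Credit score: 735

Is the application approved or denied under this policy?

Employment 20 ≥ 12 months
DTI 48.2% ≤ 50%
Liquid reserves cover 1,290/1,170 = 1.1 months — < 2 required
Credit score 735 ≥ 680 (meets)
Fails on reserves.

Denied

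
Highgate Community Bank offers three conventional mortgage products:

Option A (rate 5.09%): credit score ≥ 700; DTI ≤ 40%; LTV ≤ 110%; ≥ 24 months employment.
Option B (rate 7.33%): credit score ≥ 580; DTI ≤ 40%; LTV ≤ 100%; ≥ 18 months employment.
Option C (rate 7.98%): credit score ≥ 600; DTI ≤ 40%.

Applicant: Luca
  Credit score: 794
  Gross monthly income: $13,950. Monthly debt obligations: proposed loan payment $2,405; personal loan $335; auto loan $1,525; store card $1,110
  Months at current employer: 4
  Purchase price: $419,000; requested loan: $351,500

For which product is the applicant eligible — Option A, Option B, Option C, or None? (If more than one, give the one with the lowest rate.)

Total debts = (2,405 + 335 + 1,525 + 1,110) = 5,375; DTI = 5,375/13,950 = 38.5%.
LTV = 351,500/419,000 = 83.9%.
Option A: score 794 ≥ 700; DTI 38.5% ≤ 40%; LTV 83.9% ≤ 110%; employment 4 < 24 mo → does not qualify.
Option B: score 794 ≥ 580; DTI 38.5% ≤ 40%; LTV 83.9% ≤ 100%; employment 4 < 18 mo → does not qualify.
Option C: score 794 ≥ 600; DTI 38.5% ≤ 40% → qualifies.

Option C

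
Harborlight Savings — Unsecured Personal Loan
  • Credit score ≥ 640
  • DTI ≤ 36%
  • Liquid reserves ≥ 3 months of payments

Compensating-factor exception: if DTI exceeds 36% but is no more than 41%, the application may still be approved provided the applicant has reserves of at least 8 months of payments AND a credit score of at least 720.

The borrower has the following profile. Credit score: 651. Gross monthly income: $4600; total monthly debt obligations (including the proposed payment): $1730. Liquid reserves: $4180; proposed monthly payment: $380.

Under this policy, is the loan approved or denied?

Denied

Credit score 651 ≥ 640 (meets base)
DTI: 1,730 ÷ 4,600 = 37.6%, over the 36% base limit.
Reserves = 4,180/380 = 11.0 months ≥ 3
37.6% falls in the override range (36%–41%), so the compensating-factor test applies.
Override check — reserves: 11.0 mo (ok); score: 651 (below 720).
Override conditions not both satisfied; exception does not apply.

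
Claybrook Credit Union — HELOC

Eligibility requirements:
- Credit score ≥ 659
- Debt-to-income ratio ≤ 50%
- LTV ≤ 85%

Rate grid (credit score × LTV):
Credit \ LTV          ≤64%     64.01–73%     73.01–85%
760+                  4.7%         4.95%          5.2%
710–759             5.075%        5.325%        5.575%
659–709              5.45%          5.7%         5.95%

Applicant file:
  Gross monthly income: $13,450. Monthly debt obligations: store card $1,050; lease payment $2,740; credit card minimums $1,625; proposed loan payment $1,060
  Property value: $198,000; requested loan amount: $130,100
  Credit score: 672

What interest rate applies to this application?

Credit score 672 ≥ 659; Total monthly debts = (1,050 + 2,740 + 1,625 + 1,060) = 6,475. Debt-to-income = 6,475/13,450 = 48.1% — meets 50% limit
LTV: 130,100 ÷ 198,000 = 65.7%, within 85% cap
Score 672 is in the 659–709 band; LTV 65.7% is in the 64.01–73% band → 5.7%.

5.7%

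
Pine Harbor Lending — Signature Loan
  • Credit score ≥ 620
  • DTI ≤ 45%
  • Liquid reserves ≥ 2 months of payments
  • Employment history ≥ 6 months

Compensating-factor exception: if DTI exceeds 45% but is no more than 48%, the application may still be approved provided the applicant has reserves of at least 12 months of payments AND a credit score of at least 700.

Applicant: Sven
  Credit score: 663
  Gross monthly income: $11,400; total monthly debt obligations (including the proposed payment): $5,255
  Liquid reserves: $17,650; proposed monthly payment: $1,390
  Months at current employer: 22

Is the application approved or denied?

Denied

Credit score 663 ≥ 620 (meets base)
DTI = 5,255/11,400 = 46.1% > 45% — standard DTI limit exceeded.
Reserves = 17,650/1,390 = 12.7 months ≥ 2
Employment 22 ≥ 6 months
46.1% falls in the override range (45%–48%), so the compensating-factor test applies.
Override check — reserves: 12.7 mo (ok); score: 663 (below 700).
Override conditions not both satisfied; exception does not apply.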